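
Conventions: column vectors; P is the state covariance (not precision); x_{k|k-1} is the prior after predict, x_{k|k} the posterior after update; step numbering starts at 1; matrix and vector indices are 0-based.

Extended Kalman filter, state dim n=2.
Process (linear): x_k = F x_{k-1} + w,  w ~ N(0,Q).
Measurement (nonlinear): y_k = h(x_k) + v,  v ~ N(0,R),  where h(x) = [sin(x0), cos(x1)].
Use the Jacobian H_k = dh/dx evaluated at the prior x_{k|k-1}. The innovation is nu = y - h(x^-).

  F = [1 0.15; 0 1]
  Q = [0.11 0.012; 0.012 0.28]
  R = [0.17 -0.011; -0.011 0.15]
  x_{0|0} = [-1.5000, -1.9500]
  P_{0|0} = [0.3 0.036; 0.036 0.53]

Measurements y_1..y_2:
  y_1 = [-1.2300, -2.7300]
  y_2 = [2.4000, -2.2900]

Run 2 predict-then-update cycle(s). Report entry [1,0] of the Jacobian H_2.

step 1: x^-=[-1.7925, -1.9500]  P^-=[0.4327 0.1275; 0.1275 0.8100]  H_jac=[-0.2199 0.0000; 0.0000 0.9290]  S=[0.1909 -0.0370; -0.0370 0.8490]  K=[-0.4753 0.1188; 0.0253 0.8874]  nu=[-0.2545, -2.3598]  x^+=[-1.9518, -4.0505]  P^+=[0.3734 0.0248; 0.0248 0.1430]
step 2: x^-=[-2.5594, -4.0505]  P^-=[0.4941 0.0583; 0.0583 0.4230]  H_jac=[-0.8353 0.0000; 0.0000 -0.7888]  S=[0.5147 0.0274; 0.0274 0.4132]  K=[-0.7987 -0.0583; -0.0518 -0.8041]  nu=[2.9499, -1.6754]  x^+=[-4.8178, -2.8561]  P^+=[0.1618 -0.0001; -0.0001 0.1522]

H_jac[1,0] = 0.0000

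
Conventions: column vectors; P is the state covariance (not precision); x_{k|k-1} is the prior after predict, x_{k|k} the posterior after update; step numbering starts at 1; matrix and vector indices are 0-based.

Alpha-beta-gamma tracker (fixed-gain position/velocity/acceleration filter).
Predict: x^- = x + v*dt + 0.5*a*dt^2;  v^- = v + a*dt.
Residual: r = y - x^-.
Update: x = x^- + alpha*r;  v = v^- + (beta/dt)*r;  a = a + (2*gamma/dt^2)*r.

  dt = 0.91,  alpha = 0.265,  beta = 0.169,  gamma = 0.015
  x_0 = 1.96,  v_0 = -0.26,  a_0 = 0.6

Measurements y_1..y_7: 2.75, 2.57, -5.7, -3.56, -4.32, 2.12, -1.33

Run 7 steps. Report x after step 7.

x_post = -1.9104

step 1: x_pred=1.9718  r=0.7782  x^+=2.1780  v^+=0.4305  a^+=0.6282
step 2: x_pred=2.8299  r=-0.2599  x^+=2.7610  v^+=0.9539  a^+=0.6188
step 3: x_pred=3.8853  r=-9.5853  x^+=1.3452  v^+=-0.2631  a^+=0.2715
step 4: x_pred=1.2182  r=-4.7782  x^+=-0.0481  v^+=-0.9034  a^+=0.0984
step 5: x_pred=-0.8294  r=-3.4906  x^+=-1.7544  v^+=-1.4621  a^+=-0.0280
step 6: x_pred=-3.0966  r=5.2166  x^+=-1.7142  v^+=-0.5188  a^+=0.1610
step 7: x_pred=-2.1197  r=0.7897  x^+=-1.9104  v^+=-0.2257  a^+=0.1896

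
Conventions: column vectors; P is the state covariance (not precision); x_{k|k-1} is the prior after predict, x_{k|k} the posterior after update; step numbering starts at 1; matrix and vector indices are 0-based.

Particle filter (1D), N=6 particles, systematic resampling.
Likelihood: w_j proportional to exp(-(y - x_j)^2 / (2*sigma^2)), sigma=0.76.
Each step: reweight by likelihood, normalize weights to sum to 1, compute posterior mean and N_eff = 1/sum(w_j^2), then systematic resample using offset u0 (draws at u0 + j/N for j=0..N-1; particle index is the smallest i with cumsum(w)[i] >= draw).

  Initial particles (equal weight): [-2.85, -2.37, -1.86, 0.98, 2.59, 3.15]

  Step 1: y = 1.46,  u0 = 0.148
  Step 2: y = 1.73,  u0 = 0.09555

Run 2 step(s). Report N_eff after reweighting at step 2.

step 1: w=[0.0000, 0.0000, 0.0001, 0.6634, 0.2682, 0.0683]  mean=1.5598  Neff=1.9352  idx=[3, 3, 3, 3, 4, 5]
step 2: w=[0.1945, 0.1945, 0.1945, 0.1945, 0.1668, 0.0552]  mean=1.3685  Neff=5.4892  idx=[0, 1, 2, 3, 3, 4]

N_eff = 5.4892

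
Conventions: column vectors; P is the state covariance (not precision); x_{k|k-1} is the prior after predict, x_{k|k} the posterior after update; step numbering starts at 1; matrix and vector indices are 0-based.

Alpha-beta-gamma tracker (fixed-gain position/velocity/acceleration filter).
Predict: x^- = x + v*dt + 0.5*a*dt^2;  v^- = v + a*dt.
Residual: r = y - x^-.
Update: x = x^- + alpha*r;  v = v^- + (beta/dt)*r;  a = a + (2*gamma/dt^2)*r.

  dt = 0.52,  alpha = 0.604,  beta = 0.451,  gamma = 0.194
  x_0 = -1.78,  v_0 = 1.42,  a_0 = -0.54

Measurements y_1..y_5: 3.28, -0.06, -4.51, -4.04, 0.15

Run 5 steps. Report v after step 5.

v_post = -5.9745

step 1: x_pred=-1.1146  r=4.3946  x^+=1.5397  v^+=4.9507  a^+=5.7659
step 2: x_pred=4.8936  r=-4.9536  x^+=1.9016  v^+=3.6526  a^+=-1.3422
step 3: x_pred=3.6195  r=-8.1295  x^+=-1.2907  v^+=-4.0961  a^+=-13.0073
step 4: x_pred=-5.1793  r=1.1393  x^+=-4.4912  v^+=-9.8718  a^+=-11.3726
step 5: x_pred=-11.1621  r=11.3121  x^+=-4.3296  v^+=-5.9745  a^+=4.8593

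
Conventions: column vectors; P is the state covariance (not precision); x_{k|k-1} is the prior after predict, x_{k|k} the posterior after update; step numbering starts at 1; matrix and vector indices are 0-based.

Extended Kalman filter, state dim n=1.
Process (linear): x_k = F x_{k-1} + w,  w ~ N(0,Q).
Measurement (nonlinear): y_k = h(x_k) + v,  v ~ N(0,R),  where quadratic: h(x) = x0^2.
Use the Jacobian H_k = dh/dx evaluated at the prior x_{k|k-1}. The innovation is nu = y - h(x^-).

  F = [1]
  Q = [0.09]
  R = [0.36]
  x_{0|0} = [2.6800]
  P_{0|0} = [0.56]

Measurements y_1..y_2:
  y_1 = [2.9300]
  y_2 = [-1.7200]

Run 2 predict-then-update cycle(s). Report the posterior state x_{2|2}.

x_post = [0.7731]

step 1: x^-=[2.6800]  P^-=[0.6500]  H_jac=[5.3600]  S=[19.0342]  K=[0.1830]  nu=[-4.2524]  x^+=[1.9016]  P^+=[0.0123]
step 2: x^-=[1.9016]  P^-=[0.1023]  H_jac=[3.8033]  S=[1.8397]  K=[0.2115]  nu=[-5.3363]  x^+=[0.7731]  P^+=[0.0200]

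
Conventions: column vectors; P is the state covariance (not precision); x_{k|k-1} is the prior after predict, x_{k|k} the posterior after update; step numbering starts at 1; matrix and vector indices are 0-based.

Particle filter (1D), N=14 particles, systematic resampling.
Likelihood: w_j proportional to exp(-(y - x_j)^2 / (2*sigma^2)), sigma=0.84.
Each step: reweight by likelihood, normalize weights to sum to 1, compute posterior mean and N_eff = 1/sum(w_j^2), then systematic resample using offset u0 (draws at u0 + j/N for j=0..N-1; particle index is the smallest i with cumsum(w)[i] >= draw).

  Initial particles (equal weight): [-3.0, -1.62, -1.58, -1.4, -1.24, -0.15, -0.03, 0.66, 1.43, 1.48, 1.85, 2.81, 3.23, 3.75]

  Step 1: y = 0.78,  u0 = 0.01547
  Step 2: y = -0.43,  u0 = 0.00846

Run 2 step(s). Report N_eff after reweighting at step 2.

step 1: w=[0.0000, 0.0040, 0.0045, 0.0081, 0.0131, 0.1275, 0.1479, 0.2330, 0.1745, 0.1663, 0.1046, 0.0127, 0.0033, 0.0005]  mean=0.8264  Neff=6.1762  idx=[3, 5, 6, 6, 6, 7, 7, 7, 8, 8, 9, 9, 9, 10]
step 2: w=[0.0877, 0.1616, 0.1525, 0.1525, 0.1525, 0.0736, 0.0736, 0.0736, 0.0147, 0.0147, 0.0129, 0.0129, 0.0129, 0.0043]  mean=0.0922  Neff=8.2793  idx=[0, 0, 1, 1, 2, 2, 3, 3, 4, 4, 5, 6, 7, 8]

N_eff = 8.2793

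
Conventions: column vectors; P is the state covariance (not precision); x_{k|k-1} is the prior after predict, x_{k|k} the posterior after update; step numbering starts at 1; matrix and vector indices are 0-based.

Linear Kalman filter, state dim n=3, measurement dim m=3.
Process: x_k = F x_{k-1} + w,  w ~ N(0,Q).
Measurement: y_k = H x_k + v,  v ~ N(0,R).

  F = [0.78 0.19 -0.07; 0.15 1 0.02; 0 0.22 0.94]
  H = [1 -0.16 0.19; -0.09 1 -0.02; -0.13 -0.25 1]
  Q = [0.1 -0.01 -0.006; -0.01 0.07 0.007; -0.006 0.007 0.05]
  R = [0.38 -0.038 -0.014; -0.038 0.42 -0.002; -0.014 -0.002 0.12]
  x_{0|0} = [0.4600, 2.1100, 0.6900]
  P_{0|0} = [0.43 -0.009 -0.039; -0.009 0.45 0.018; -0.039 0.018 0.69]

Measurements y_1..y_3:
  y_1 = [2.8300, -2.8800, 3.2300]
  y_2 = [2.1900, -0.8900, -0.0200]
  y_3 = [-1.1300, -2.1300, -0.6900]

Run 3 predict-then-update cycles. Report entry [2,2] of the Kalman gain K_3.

step 1: x^-=[0.7114, 2.1928, 1.1128]  P^-=[0.3824 0.1162 -0.0598; 0.1162 0.5277 0.1302; -0.0598 0.1302 0.6889]  S=[0.7329 -0.0142 -0.0237; -0.0142 0.9248 -0.0197; -0.0237 -0.0197 0.8064]  K=[0.4776 0.0938 -0.1555; 0.0877 0.5578 -0.0047; 0.0983 0.1509 0.8302]  nu=[2.2580, -4.9865, 2.7579]  x^+=[0.8935, -0.4036, 2.8721]  P^+=[0.1847 0.0383 0.0081; 0.0383 0.2356 0.0610; 0.0081 0.0610 0.1142]
step 2: x^-=[0.4192, -0.2121, 2.6110]  P^-=[0.2303 0.0832 0.0188; 0.0832 0.3238 0.1210; 0.0188 0.1210 0.1876]  S=[0.5985 -0.0042 -0.0212; -0.0042 0.7260 0.0270; -0.0212 0.0270 0.2717]  K=[0.3657 0.0913 -0.0982; 0.0964 0.4302 0.0723; 0.0795 0.1387 0.5624]  nu=[1.2408, -0.5880, -2.6295]  x^+=[1.0774, -0.5355, 1.1492]  P^+=[0.1408 0.0375 0.0106; 0.0375 0.1814 0.0567; 0.0106 0.0567 0.0817]
step 3: x^-=[0.6582, -0.3509, 0.9625]  P^-=[0.2011 0.0675 0.0197; 0.0675 0.2682 0.1047; 0.0197 0.1047 0.1544]  S=[0.5731 -0.0116 -0.0181; -0.0116 0.6736 0.0265; -0.0181 0.0265 0.2414]  K=[0.3377 0.0817 -0.0803; 0.0881 0.3842 0.0841; 0.0751 0.1294 0.5118]  nu=[-2.0272, -1.7006, -1.6546]  x^+=[-0.0326, -1.3220, -0.2566]  P^+=[0.1297 0.0335 0.0107; 0.0335 0.1619 0.0529; 0.0107 0.0529 0.0747]

K[2,2] = 0.5118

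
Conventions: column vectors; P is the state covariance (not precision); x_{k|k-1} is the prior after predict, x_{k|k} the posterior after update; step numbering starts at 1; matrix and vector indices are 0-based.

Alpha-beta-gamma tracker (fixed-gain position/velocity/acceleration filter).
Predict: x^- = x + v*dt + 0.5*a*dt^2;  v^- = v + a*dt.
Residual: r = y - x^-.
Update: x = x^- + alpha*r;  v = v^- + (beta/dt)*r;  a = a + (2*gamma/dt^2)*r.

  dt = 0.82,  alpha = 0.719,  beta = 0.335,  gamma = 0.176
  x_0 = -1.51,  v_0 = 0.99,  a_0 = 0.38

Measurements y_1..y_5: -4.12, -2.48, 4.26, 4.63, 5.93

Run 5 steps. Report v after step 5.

step 1: x_pred=-0.5704  r=-3.5496  x^+=-3.1226  v^+=-0.1485  a^+=-1.4782
step 2: x_pred=-3.7413  r=1.2613  x^+=-2.8344  v^+=-0.8453  a^+=-0.8179
step 3: x_pred=-3.8026  r=8.0626  x^+=1.9944  v^+=1.7779  a^+=3.4029
step 4: x_pred=4.5963  r=0.0337  x^+=4.6205  v^+=4.5820  a^+=3.4205
step 5: x_pred=9.5277  r=-3.5977  x^+=6.9410  v^+=5.9170  a^+=1.5371

v_post = 5.9170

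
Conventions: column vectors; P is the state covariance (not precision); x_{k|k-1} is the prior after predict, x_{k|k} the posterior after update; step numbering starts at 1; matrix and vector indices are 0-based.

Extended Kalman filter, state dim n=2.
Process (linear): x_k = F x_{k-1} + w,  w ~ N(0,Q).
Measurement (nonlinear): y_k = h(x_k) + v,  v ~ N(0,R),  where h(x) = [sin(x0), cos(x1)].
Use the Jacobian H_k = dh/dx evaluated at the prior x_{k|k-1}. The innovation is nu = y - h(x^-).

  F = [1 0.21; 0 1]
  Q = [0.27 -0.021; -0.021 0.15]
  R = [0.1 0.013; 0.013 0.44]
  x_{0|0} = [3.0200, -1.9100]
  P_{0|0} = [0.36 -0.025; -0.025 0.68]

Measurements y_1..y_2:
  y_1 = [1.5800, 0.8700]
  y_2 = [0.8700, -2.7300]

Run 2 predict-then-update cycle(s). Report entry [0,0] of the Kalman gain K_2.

step 1: x^-=[2.6189, -1.9100]  P^-=[0.6495 0.0968; 0.0968 0.8300]  H_jac=[-0.8665 0.0000; 0.0000 0.9430]  S=[0.5876 -0.0661; -0.0661 1.1781]  K=[-0.9550 0.0239; -0.0684 0.6605]  nu=[1.0808, 1.2027]  x^+=[1.6155, -1.1895]  P^+=[0.1099 -0.0020; -0.0020 0.3073]
step 2: x^-=[1.3657, -1.1895]  P^-=[0.3926 0.0415; 0.0415 0.4573]  H_jac=[0.2037 0.0000; 0.0000 0.9282]  S=[0.1163 0.0208; 0.0208 0.8339]  K=[0.6823 0.0291; -0.0186 0.5094]  nu=[-0.1090, -3.1021]  x^+=[1.2009, -2.7677]  P^+=[0.3369 0.0234; 0.0234 0.2412]

K[0,0] = 0.6823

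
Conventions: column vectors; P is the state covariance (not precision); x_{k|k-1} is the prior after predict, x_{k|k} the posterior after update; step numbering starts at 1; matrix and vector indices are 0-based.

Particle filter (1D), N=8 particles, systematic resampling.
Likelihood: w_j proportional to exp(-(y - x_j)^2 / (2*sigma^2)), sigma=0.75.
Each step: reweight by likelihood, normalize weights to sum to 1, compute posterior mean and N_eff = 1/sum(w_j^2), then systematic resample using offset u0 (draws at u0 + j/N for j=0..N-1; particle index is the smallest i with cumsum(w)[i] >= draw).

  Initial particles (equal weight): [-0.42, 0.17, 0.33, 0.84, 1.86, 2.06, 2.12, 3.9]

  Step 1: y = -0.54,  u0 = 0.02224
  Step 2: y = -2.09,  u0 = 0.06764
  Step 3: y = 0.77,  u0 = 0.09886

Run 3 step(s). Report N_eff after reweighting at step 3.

step 1: w=[0.4236, 0.2741, 0.2189, 0.0789, 0.0026, 0.0011, 0.0008, 0.0000]  mean=0.0159  Neff=3.2389  idx=[0, 0, 0, 0, 1, 1, 2, 2]
step 2: w=[0.2280, 0.2280, 0.2280, 0.2280, 0.0290, 0.0290, 0.0149, 0.0149]  mean=-0.3634  Neff=4.7594  idx=[0, 0, 1, 1, 2, 3, 3, 5]
step 3: w=[0.1046, 0.1046, 0.1046, 0.1046, 0.1046, 0.1046, 0.1046, 0.2675]  mean=-0.2622  Neff=6.7468  idx=[0, 2, 3, 4, 5, 6, 7, 7]

N_eff = 6.7468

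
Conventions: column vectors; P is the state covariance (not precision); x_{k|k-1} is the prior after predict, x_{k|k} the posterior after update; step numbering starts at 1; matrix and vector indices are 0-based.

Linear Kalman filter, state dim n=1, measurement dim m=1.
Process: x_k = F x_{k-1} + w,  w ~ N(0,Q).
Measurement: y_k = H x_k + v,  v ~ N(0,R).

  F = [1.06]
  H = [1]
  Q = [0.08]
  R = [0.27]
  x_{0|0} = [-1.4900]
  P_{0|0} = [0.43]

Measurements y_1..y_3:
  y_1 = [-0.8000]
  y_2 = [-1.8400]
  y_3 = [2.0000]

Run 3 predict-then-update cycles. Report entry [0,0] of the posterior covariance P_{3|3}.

P_post[0,0] = 0.1259

step 1: x^-=[-1.5794]  P^-=[0.5631]  S=[0.8331]  K=[0.6759]  nu=[0.7794]  x^+=[-1.0526]  P^+=[0.1825]
step 2: x^-=[-1.1157]  P^-=[0.2851]  S=[0.5551]  K=[0.5136]  nu=[-0.7243]  x^+=[-1.4877]  P^+=[0.1387]
step 3: x^-=[-1.5770]  P^-=[0.2358]  S=[0.5058]  K=[0.4662]  nu=[3.5770]  x^+=[0.0906]  P^+=[0.1259]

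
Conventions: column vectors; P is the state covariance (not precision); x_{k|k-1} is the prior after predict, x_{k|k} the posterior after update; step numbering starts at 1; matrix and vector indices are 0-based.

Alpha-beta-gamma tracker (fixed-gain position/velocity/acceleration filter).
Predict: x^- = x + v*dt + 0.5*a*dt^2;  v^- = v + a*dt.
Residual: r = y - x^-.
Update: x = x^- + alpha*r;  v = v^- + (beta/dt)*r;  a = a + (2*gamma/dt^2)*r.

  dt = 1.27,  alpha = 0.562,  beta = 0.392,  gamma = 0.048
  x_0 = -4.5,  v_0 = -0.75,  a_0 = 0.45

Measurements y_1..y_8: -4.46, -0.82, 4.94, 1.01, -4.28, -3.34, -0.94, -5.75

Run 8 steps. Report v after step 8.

v_post = -2.1610

step 1: x_pred=-5.0896  r=0.6296  x^+=-4.7358  v^+=0.0158  a^+=0.4875
step 2: x_pred=-4.3225  r=3.5025  x^+=-2.3541  v^+=1.7160  a^+=0.6959
step 3: x_pred=0.3865  r=4.5535  x^+=2.9456  v^+=4.0054  a^+=0.9670
step 4: x_pred=8.8122  r=-7.8022  x^+=4.4274  v^+=2.8252  a^+=0.5026
step 5: x_pred=8.4207  r=-12.7007  x^+=1.2829  v^+=-0.4567  a^+=-0.2534
step 6: x_pred=0.4985  r=-3.8385  x^+=-1.6587  v^+=-1.9633  a^+=-0.4818
step 7: x_pred=-4.5407  r=3.6007  x^+=-2.5171  v^+=-1.4638  a^+=-0.2675
step 8: x_pred=-4.5919  r=-1.1581  x^+=-5.2428  v^+=-2.1610  a^+=-0.3364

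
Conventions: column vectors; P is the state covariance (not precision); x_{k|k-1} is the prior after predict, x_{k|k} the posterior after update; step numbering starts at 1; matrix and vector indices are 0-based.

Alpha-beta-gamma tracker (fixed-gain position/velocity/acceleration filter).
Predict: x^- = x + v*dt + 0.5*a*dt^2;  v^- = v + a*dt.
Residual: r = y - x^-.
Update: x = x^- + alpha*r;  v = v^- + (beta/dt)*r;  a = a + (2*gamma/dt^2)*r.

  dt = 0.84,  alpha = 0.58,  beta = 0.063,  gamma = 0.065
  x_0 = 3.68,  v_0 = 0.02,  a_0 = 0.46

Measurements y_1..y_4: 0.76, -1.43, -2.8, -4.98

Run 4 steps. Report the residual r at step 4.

step 1: x_pred=3.8591  r=-3.0991  x^+=2.0616  v^+=0.1740  a^+=-0.1110
step 2: x_pred=2.1686  r=-3.5986  x^+=0.0814  v^+=-0.1891  a^+=-0.7740
step 3: x_pred=-0.3505  r=-2.4495  x^+=-1.7712  v^+=-1.0230  a^+=-1.2253
step 4: x_pred=-3.0628  r=-1.9172  x^+=-4.1748  v^+=-2.1960  a^+=-1.5785

resid = -1.9172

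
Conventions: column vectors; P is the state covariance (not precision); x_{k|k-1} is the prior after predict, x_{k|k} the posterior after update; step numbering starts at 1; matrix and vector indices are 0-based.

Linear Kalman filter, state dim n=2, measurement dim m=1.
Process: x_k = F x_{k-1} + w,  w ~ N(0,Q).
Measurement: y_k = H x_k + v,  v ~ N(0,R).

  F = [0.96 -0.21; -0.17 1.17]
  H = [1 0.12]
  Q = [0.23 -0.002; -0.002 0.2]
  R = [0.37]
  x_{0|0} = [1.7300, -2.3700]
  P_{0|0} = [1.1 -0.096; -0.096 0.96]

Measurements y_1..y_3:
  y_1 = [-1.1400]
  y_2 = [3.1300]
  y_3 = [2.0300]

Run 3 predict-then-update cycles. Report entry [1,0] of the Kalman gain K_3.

step 1: x^-=[2.1585, -3.0670]  P^-=[1.3248 -0.5286; -0.5286 1.5841]  S=[1.5907]  K=[0.7929; -0.2128]  nu=[-2.9305]  x^+=[-0.1652, -2.4433]  P^+=[0.3246 -0.2602; -0.2602 1.5121]
step 2: x^-=[0.3545, -2.8306]  P^-=[0.7008 -0.7280; -0.7280 2.3828]  S=[0.9303]  K=[0.6593; -0.4752]  nu=[3.1152]  x^+=[2.4084, -4.3109]  P^+=[0.2963 -0.4365; -0.4365 2.1727]
step 3: x^-=[3.2174, -5.4532]  P^-=[0.7749 -1.0901; -1.0901 3.3564]  S=[0.9316]  K=[0.6914; -0.7378]  nu=[-0.5330]  x^+=[2.8489, -5.0600]  P^+=[0.3296 -0.6149; -0.6149 2.8493]

K[1,0] = -0.7378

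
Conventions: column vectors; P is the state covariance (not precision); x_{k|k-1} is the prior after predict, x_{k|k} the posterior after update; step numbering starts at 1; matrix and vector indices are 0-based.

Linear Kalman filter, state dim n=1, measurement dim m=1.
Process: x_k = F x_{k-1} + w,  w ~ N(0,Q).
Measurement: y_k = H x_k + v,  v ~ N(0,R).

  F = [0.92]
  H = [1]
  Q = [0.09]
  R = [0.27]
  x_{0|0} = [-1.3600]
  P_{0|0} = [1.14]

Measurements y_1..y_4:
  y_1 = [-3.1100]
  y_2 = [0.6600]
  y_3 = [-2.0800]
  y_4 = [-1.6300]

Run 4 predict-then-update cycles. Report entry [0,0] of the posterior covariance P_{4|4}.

step 1: x^-=[-1.2512]  P^-=[1.0549]  S=[1.3249]  K=[0.7962]  nu=[-1.8588]  x^+=[-2.7312]  P^+=[0.2150]
step 2: x^-=[-2.5127]  P^-=[0.2720]  S=[0.5420]  K=[0.5018]  nu=[3.1727]  x^+=[-0.9206]  P^+=[0.1355]
step 3: x^-=[-0.8470]  P^-=[0.2047]  S=[0.4747]  K=[0.4312]  nu=[-1.2330]  x^+=[-1.3786]  P^+=[0.1164]
step 4: x^-=[-1.2684]  P^-=[0.1885]  S=[0.4585]  K=[0.4112]  nu=[-0.3616]  x^+=[-1.4171]  P^+=[0.1110]

P_post[0,0] = 0.1110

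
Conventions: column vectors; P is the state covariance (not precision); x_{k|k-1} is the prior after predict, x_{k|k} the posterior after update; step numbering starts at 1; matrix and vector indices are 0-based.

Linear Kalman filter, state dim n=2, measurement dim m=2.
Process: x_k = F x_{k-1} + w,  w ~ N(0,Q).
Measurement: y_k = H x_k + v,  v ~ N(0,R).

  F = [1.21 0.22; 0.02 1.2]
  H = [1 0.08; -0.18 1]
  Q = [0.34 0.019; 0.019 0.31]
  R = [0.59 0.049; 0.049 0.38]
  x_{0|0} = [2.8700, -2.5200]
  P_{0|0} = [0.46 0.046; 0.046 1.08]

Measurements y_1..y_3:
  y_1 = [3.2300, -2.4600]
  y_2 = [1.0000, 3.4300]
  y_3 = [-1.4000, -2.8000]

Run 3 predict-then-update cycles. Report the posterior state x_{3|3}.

x_post = [0.2358, -1.2221]

step 1: x^-=[2.9183, -2.9666]  P^-=[1.0902 0.3822; 0.3822 1.8676]  S=[1.7534 0.3789; 0.3789 2.1453]  K=[0.6451 -0.0272; 0.1269 0.8161]  nu=[0.5490, 1.0319]  x^+=[3.2444, -2.0549]  P^+=[0.3722 0.0883; 0.0883 0.3322]
step 2: x^-=[3.4736, -2.4009]  P^-=[0.9481 0.2443; 0.2443 0.7928]  S=[1.5822 0.1825; 0.1825 1.1156]  K=[0.6156 -0.0347; 0.1193 0.6517]  nu=[-2.2816, 6.4562]  x^+=[1.8450, 1.5346]  P^+=[0.3550 0.0809; 0.0809 0.2681]
step 3: x^-=[2.5701, 1.8784]  P^-=[0.9158 0.2161; 0.2161 0.7000]  S=[1.5449 0.1532; 0.1532 1.0319]  K=[0.6080 -0.0406; 0.1143 0.6237]  nu=[-4.1203, -4.2158]  x^+=[0.2358, -1.2221]  P^+=[0.3505 0.0775; 0.0775 0.2566]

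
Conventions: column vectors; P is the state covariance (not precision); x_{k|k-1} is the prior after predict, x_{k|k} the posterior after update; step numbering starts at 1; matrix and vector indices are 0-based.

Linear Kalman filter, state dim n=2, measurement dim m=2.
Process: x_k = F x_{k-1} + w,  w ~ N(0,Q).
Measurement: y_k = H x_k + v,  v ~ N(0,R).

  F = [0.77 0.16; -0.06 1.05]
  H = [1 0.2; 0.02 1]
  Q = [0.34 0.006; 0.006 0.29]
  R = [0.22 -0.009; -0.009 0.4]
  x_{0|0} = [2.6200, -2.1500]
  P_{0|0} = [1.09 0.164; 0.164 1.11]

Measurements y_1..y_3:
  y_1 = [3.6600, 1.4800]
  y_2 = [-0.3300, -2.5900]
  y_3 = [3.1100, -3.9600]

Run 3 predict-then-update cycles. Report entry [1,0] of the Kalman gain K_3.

K[1,0] = 0.0778

step 1: x^-=[1.6734, -2.4147]  P^-=[1.0551 0.2731; 0.2731 1.4970]  S=[1.4442 0.5857; 0.5857 1.9084]  K=[0.8062 -0.0933; 0.0881 0.7603]  nu=[2.4695, 3.8612]  x^+=[3.3042, 0.7384]  P^+=[0.1879 -0.0483; -0.0483 0.3043]
step 2: x^-=[2.6624, 0.5771]  P^-=[0.4473 0.0098; 0.0098 0.6322]  S=[0.6965 0.1363; 0.1363 1.0328]  K=[0.6584 -0.0687; 0.0779 0.6021]  nu=[-3.1078, -3.2204]  x^+=[0.8373, -1.6038]  P^+=[0.1528 -0.0365; -0.0365 0.2409]
step 3: x^-=[0.3881, -1.7342]  P^-=[0.4278 0.0103; 0.0103 0.5607]  S=[0.6743 0.1220; 0.1220 0.9613]  K=[0.6488 -0.0628; 0.0778 0.5736]  nu=[3.0687, -2.2335]  x^+=[2.5192, -2.7768]  P^+=[0.1501 -0.0339; -0.0339 0.2294]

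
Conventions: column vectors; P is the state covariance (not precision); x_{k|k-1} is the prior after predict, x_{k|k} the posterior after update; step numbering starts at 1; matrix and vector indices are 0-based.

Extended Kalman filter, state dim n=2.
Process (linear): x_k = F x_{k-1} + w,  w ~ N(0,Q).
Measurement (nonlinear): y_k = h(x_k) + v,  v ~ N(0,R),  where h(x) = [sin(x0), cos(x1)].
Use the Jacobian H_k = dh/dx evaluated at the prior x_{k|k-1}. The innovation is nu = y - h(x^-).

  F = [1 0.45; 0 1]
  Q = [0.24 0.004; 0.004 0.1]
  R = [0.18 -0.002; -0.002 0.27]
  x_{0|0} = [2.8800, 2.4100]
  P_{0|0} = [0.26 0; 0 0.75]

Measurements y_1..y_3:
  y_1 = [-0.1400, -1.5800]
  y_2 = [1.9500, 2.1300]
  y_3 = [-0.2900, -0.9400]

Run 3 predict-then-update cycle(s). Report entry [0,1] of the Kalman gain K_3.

K[0,1] = -0.1976

step 1: x^-=[3.9645, 2.4100]  P^-=[0.6519 0.3415; 0.3415 0.8500]  H_jac=[-0.6801 0.0000; 0.0000 -0.6681]  S=[0.4815 0.1532; 0.1532 0.6494]  K=[-0.8746 -0.1451; -0.2207 -0.8224]  nu=[0.5931, -0.8359]  x^+=[3.5670, 2.9665]  P^+=[0.2310 0.0560; 0.0560 0.3317]
step 2: x^-=[4.9019, 2.9665]  P^-=[0.5886 0.2093; 0.2093 0.4317]  H_jac=[0.1884 0.0000; 0.0000 -0.1742]  S=[0.2009 -0.0089; -0.0089 0.2831]  K=[0.5471 -0.1116; 0.1848 -0.2598]  nu=[2.9321, 3.1147]  x^+=[6.1585, 2.6991]  P^+=[0.5239 0.1793; 0.1793 0.4049]
step 3: x^-=[7.3731, 2.6991]  P^-=[1.0072 0.3655; 0.3655 0.5049]  H_jac=[0.4625 0.0000; 0.0000 -0.4282]  S=[0.3955 -0.0744; -0.0744 0.3626]  K=[1.1408 -0.1976; 0.3280 -0.5290]  nu=[-1.1766, -0.0363]  x^+=[6.0380, 2.3324]  P^+=[0.4448 0.1299; 0.1299 0.3351]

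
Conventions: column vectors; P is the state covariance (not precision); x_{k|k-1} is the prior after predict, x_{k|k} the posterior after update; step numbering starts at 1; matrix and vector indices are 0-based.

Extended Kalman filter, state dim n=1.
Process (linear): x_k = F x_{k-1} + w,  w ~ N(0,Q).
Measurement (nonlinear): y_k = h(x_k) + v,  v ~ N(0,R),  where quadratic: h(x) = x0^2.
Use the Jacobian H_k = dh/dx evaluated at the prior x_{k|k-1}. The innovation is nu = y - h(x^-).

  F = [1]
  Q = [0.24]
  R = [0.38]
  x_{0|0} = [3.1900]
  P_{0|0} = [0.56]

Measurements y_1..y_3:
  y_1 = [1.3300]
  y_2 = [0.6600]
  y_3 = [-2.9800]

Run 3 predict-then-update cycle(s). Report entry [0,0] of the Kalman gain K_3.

step 1: x^-=[3.1900]  P^-=[0.8000]  H_jac=[6.3800]  S=[32.9435]  K=[0.1549]  nu=[-8.8461]  x^+=[1.8195]  P^+=[0.0092]
step 2: x^-=[1.8195]  P^-=[0.2492]  H_jac=[3.6389]  S=[3.6802]  K=[0.2464]  nu=[-2.6504]  x^+=[1.1663]  P^+=[0.0257]
step 3: x^-=[1.1663]  P^-=[0.2657]  H_jac=[2.3326]  S=[1.8259]  K=[0.3395]  nu=[-4.3403]  x^+=[-0.3071]  P^+=[0.0553]

K[0,0] = 0.3395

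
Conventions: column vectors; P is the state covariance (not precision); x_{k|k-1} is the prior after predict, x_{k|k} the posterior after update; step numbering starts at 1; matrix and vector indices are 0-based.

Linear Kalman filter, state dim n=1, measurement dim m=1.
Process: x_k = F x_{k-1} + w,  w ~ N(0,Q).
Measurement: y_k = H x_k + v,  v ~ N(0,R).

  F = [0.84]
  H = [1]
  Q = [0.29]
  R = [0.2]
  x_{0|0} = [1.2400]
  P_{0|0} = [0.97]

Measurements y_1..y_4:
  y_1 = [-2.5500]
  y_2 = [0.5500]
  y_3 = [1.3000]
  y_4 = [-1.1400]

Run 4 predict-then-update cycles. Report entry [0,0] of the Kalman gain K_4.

step 1: x^-=[1.0416]  P^-=[0.9744]  S=[1.1744]  K=[0.8297]  nu=[-3.5916]  x^+=[-1.9384]  P^+=[0.1659]
step 2: x^-=[-1.6282]  P^-=[0.4071]  S=[0.6071]  K=[0.6706]  nu=[2.1782]  x^+=[-0.1676]  P^+=[0.1341]
step 3: x^-=[-0.1408]  P^-=[0.3846]  S=[0.5846]  K=[0.6579]  nu=[1.4408]  x^+=[0.8071]  P^+=[0.1316]
step 4: x^-=[0.6780]  P^-=[0.3828]  S=[0.5828]  K=[0.6569]  nu=[-1.8180]  x^+=[-0.5162]  P^+=[0.1314]

K[0,0] = 0.6569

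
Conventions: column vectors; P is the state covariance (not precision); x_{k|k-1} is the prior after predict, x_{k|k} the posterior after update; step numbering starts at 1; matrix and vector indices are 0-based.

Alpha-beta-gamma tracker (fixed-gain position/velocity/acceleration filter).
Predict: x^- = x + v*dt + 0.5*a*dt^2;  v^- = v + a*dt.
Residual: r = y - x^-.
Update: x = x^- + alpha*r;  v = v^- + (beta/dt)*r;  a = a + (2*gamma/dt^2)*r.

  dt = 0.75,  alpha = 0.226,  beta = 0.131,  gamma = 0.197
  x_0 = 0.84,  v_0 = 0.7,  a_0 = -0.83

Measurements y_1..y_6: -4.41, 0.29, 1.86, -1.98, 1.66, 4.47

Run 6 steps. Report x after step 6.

step 1: x_pred=1.1316  r=-5.5416  x^+=-0.1208  v^+=-0.8904  a^+=-4.7116
step 2: x_pred=-2.1138  r=2.4038  x^+=-1.5705  v^+=-4.0042  a^+=-3.0278
step 3: x_pred=-5.4253  r=7.2853  x^+=-3.7788  v^+=-5.0026  a^+=2.0751
step 4: x_pred=-6.9472  r=4.9672  x^+=-5.8246  v^+=-2.5787  a^+=5.5543
step 5: x_pred=-6.1965  r=7.8565  x^+=-4.4209  v^+=2.9593  a^+=11.0573
step 6: x_pred=0.9084  r=3.5616  x^+=1.7133  v^+=11.8744  a^+=13.5520

x_post = 1.7133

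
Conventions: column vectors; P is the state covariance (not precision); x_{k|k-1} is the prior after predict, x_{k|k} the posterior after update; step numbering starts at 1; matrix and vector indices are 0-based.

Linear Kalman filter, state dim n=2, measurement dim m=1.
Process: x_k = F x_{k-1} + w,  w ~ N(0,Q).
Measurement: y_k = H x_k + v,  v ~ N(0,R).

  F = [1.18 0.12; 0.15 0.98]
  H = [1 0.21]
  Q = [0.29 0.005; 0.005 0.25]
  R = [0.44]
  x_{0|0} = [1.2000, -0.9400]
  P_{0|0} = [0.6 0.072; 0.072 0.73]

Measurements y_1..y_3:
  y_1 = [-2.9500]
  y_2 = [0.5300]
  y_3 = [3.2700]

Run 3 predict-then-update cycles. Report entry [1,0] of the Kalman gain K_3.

step 1: x^-=[1.3032, -0.7412]  P^-=[1.1563 0.2816; 0.2816 0.9858]  S=[1.7581]  K=[0.6914; 0.2779]  nu=[-4.0975]  x^+=[-1.5297, -1.8800]  P^+=[0.3160 -0.0562; -0.0562 0.8500]
step 2: x^-=[-2.0306, -2.0719]  P^-=[0.7263 0.0949; 0.0949 1.0569]  S=[1.2528]  K=[0.5957; 0.2529]  nu=[2.9957]  x^+=[-0.2462, -1.3142]  P^+=[0.2818 -0.0938; -0.0938 0.9768]
step 3: x^-=[-0.4482, -1.3249]  P^-=[0.6699 0.0595; 0.0595 1.1668]  S=[1.1863]  K=[0.5752; 0.2567]  nu=[3.9964]  x^+=[1.8505, -0.2989]  P^+=[0.2774 -0.1157; -0.1157 1.0886]

K[1,0] = 0.2567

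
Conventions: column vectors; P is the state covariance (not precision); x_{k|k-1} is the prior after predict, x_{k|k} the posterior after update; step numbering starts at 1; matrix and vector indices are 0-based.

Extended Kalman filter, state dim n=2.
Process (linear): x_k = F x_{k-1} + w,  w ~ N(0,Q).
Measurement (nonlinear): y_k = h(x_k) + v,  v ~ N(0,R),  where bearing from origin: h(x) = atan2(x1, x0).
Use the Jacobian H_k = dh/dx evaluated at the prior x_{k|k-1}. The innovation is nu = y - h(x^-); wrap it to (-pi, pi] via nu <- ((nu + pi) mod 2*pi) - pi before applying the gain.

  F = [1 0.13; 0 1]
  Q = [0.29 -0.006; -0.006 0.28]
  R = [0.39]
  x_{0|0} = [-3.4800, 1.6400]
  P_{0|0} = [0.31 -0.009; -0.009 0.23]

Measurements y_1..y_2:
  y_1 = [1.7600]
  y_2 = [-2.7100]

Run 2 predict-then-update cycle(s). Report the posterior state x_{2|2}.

step 1: x^-=[-3.2668, 1.6400]  P^-=[0.6015 0.0149; 0.0149 0.5100]  H_jac=[-0.1227 -0.2445]  S=[0.4304]  K=[-0.1800; -0.2939]  nu=[-0.9163]  x^+=[-3.1019, 1.9093]  P^+=[0.5876 -0.0079; -0.0079 0.4728]
step 2: x^-=[-2.8537, 1.9093]  P^-=[0.8835 0.0476; 0.0476 0.7528]  H_jac=[-0.1620 -0.2421]  S=[0.4610]  K=[-0.3354; -0.4120]  nu=[1.0213]  x^+=[-3.1962, 1.4886]  P^+=[0.8317 -0.0161; -0.0161 0.6746]

x_post = [-3.1962, 1.4886]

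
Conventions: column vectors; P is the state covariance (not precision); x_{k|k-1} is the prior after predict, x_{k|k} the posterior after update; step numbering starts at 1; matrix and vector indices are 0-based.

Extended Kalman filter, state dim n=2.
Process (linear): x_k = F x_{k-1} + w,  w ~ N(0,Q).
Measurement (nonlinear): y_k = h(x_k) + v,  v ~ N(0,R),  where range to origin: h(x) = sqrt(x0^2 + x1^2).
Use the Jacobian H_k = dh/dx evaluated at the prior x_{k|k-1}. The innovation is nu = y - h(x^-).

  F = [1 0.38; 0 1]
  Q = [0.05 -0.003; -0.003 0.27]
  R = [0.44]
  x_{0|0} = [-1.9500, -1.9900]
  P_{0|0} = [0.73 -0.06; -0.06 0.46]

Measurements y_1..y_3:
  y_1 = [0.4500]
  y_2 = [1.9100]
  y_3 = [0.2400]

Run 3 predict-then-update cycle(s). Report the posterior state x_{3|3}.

step 1: x^-=[-2.7062, -1.9900]  P^-=[0.8008 0.1118; 0.1118 0.7300]  H_jac=[-0.8056 -0.5924]  S=[1.3227]  K=[-0.5378; -0.3951]  nu=[-2.9091]  x^+=[-1.1415, -0.8407]  P^+=[0.4182 -0.1692; -0.1692 0.5236]
step 2: x^-=[-1.4610, -0.8407]  P^-=[0.4152 0.0267; 0.0267 0.7936]  H_jac=[-0.8667 -0.4988]  S=[0.9724]  K=[-0.3838; -0.4308]  nu=[0.2243]  x^+=[-1.5471, -0.9374]  P^+=[0.2720 -0.1341; -0.1341 0.6131]
step 3: x^-=[-1.9033, -0.9374]  P^-=[0.3086 0.0959; 0.0959 0.8831]  H_jac=[-0.8971 -0.4418]  S=[0.9368]  K=[-0.3408; -0.5083]  nu=[-1.8816]  x^+=[-1.2621, 0.0191]  P^+=[0.1998 -0.0664; -0.0664 0.6410]

x_post = [-1.2621, 0.0191]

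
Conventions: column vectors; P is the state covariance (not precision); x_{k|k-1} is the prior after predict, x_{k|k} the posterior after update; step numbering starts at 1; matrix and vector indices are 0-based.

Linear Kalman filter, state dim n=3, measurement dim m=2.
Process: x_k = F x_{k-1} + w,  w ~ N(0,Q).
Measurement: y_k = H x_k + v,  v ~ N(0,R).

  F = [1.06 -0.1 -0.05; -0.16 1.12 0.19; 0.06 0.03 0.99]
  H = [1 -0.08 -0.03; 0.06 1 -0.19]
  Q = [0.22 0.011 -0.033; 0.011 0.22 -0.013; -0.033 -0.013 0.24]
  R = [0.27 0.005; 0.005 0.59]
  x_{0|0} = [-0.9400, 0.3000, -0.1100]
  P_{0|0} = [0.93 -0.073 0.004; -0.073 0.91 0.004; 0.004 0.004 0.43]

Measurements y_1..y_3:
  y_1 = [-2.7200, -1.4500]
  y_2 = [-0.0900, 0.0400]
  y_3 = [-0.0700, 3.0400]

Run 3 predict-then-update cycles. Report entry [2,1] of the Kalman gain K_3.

step 1: x^-=[-1.0209, 0.4655, -0.1563]  P^-=[1.2902 -0.3400 0.0040; -0.3400 1.4285 0.0888; 0.0040 0.0888 0.6661]  S=[1.6245 -0.3686; -0.3686 1.9725]  K=[0.8151 0.0188; -0.1267 0.6816; -0.0193 -0.0226]  nu=[-1.6665, -1.8839]  x^+=[-2.4147, -0.6076, -0.0815]  P^+=[0.2214 0.0063 0.0235; 0.0063 0.4223 0.1115; 0.0235 0.1115 0.6648]
step 2: x^-=[-2.4948, -0.3096, -0.2438]  P^-=[0.4719 -0.0760 -0.0395; -0.0760 0.8232 0.2453; -0.0395 0.2453 0.9022]  S=[0.7637 -0.0990; -0.0990 1.3460]  K=[0.6296 0.0165; -0.1221 0.5646; -0.1070 0.0452]  nu=[2.3727, 0.4530]  x^+=[-0.9935, -0.3436, -0.4772]  P^+=[0.1709 0.0052 0.0136; 0.0052 0.3691 0.1944; 0.0136 0.1944 0.8897]
step 3: x^-=[-0.9949, -0.3166, -0.5423]  P^-=[0.4173 -0.0732 -0.0725; -0.0732 0.7995 0.3801; -0.0725 0.3801 1.1261]  S=[0.7114 -0.0921; -0.0921 1.2801]  K=[0.6001 0.0163; -0.1371 0.5549; -0.1774 0.1136]  nu=[0.8833, 3.3132]  x^+=[-0.4109, 1.4008, -0.3226]  P^+=[0.1626 0.0042 0.0069; 0.0042 0.3780 0.2716; 0.0069 0.2716 1.0835]

K[2,1] = 0.1136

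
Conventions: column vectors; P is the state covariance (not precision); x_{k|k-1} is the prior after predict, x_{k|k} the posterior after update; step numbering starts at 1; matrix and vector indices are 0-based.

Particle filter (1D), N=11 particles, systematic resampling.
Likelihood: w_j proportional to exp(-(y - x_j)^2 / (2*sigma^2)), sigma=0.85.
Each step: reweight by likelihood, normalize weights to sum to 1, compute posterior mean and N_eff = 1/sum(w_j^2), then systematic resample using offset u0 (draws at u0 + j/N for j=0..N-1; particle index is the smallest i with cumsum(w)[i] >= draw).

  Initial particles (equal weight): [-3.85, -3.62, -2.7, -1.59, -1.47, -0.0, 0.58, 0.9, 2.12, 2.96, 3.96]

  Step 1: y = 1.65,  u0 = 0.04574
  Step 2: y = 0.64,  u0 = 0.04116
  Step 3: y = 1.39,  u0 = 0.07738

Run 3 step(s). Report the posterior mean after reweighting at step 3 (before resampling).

post_mean = 0.8734

step 1: w=[0.0000, 0.0000, 0.0000, 0.0003, 0.0005, 0.0615, 0.1831, 0.2741, 0.3471, 0.1233, 0.0101]  mean=1.4927  Neff=4.0281  idx=[5, 6, 6, 7, 7, 7, 8, 8, 8, 8, 9]
step 2: w=[0.1156, 0.1531, 0.1531, 0.1465, 0.1465, 0.1465, 0.0337, 0.0337, 0.0337, 0.0337, 0.0037]  mean=0.8701  Neff=7.7383  idx=[0, 1, 1, 2, 2, 3, 4, 4, 5, 5, 8]
step 3: w=[0.0340, 0.0822, 0.0822, 0.0822, 0.0822, 0.1096, 0.1096, 0.1096, 0.1096, 0.1096, 0.0895]  mean=0.8734  Neff=10.3949  idx=[1, 2, 3, 4, 5, 6, 7, 8, 9, 9, 10]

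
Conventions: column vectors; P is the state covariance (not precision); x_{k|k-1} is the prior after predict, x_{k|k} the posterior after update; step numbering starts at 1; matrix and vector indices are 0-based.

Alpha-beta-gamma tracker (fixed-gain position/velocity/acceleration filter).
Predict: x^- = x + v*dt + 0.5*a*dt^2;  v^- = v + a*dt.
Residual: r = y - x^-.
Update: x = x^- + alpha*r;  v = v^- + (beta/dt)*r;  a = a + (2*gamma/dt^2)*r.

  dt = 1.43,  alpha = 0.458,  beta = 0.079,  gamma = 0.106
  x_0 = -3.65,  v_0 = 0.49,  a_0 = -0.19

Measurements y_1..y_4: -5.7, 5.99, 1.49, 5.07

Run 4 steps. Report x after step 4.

x_post = 4.1078

step 1: x_pred=-3.1436  r=-2.5564  x^+=-4.3144  v^+=0.0771  a^+=-0.4550
step 2: x_pred=-4.6694  r=10.6594  x^+=0.2126  v^+=0.0153  a^+=0.6501
step 3: x_pred=0.8990  r=0.5910  x^+=1.1697  v^+=0.9775  a^+=0.7113
step 4: x_pred=3.2948  r=1.7752  x^+=4.1078  v^+=2.0928  a^+=0.8954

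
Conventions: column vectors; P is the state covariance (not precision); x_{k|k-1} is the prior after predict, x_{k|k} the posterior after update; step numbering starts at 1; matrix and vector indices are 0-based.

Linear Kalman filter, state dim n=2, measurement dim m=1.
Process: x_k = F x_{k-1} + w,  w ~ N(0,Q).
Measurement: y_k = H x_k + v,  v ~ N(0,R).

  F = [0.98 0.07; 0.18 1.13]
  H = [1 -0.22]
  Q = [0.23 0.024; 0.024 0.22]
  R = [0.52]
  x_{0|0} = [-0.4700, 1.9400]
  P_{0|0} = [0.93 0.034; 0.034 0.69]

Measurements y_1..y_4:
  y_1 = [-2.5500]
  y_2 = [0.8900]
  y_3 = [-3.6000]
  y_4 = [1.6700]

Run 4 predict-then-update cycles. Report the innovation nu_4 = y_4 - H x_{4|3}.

innov = [3.3787]

step 1: x^-=[-0.3248, 2.1076]  P^-=[1.1312 0.2807; 0.2807 1.1450]  S=[1.5831]  K=[0.6755; 0.0182]  nu=[-1.7615]  x^+=[-1.5148, 2.0755]  P^+=[0.4088 0.2613; 0.2613 1.1445]
step 2: x^-=[-1.3392, 2.0727]  P^-=[0.6640 0.4792; 0.4792 1.8009]  S=[1.0603]  K=[0.5268; 0.0783]  nu=[2.6852]  x^+=[0.0754, 2.2830]  P^+=[0.3698 0.4355; 0.4355 1.7944]
step 3: x^-=[0.2337, 2.5933]  P^-=[0.6537 0.7189; 0.7189 2.7004]  S=[0.9880]  K=[0.5015; 0.1263]  nu=[-3.2632]  x^+=[-1.4028, 2.1811]  P^+=[0.4052 0.6563; 0.6563 2.6847]
step 4: x^-=[-1.2220, 2.2121]  P^-=[0.7223 1.0429; 1.0429 3.9282]  S=[0.9736]  K=[0.5063; 0.1836]  nu=[3.3787]  x^+=[0.4885, 2.8323]  P^+=[0.4728 0.9524; 0.9524 3.8954]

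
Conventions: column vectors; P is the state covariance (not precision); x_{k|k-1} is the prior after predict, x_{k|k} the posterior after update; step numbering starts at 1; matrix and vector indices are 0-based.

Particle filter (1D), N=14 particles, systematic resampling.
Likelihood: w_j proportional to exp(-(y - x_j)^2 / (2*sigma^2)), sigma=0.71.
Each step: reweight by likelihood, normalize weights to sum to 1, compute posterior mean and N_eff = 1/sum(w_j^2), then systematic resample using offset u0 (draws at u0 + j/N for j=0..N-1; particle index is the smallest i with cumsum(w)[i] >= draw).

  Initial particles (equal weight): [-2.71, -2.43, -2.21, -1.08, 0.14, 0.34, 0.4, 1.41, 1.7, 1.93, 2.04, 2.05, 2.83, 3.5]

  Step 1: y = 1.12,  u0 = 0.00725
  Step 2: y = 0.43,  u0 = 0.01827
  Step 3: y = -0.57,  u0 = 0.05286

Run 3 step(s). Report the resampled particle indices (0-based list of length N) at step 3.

step 1: w=[0.0000, 0.0000, 0.0000, 0.0018, 0.0836, 0.1186, 0.1297, 0.1995, 0.1553, 0.1131, 0.0937, 0.0920, 0.0119, 0.0008]  mean=1.2817  Neff=7.5770  idx=[4, 4, 5, 6, 6, 7, 7, 7, 8, 8, 9, 9, 10, 11]
step 2: w=[0.1362, 0.1362, 0.1468, 0.1479, 0.1479, 0.0571, 0.0571, 0.0571, 0.0299, 0.0299, 0.0159, 0.0159, 0.0113, 0.0110]  mean=0.6563  Neff=8.7192  idx=[0, 0, 1, 1, 2, 2, 3, 3, 4, 4, 5, 6, 7, 10]
step 3: w=[0.1227, 0.1227, 0.1227, 0.1227, 0.0890, 0.0890, 0.0796, 0.0796, 0.0796, 0.0796, 0.0041, 0.0041, 0.0041, 0.0004]  mean=0.2749  Neff=9.8561  idx=[0, 1, 1, 2, 2, 3, 3, 4, 5, 6, 7, 8, 9, 9]

resampled_idx = [0, 1, 1, 2, 2, 3, 3, 4, 5, 6, 7, 8, 9, 9]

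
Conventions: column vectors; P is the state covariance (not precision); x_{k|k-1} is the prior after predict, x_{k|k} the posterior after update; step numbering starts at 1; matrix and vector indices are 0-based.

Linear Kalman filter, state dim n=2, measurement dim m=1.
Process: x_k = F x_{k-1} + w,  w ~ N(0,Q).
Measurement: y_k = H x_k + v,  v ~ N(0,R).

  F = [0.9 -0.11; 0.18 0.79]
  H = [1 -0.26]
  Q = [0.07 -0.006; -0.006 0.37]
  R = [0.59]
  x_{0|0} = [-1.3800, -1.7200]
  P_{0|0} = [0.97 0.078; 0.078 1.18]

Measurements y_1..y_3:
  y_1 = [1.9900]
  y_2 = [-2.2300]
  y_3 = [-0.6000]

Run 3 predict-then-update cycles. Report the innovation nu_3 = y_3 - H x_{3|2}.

step 1: x^-=[-1.0528, -1.6072]  P^-=[0.8545 0.1025; 0.1025 1.1600]  S=[1.4696]  K=[0.5633; -0.1355]  nu=[2.6249]  x^+=[0.4259, -1.9628]  P^+=[0.3882 0.2147; 0.2147 1.1331]
step 2: x^-=[0.5992, -1.4740]  P^-=[0.3556 0.1068; 0.1068 1.1508]  S=[0.9679]  K=[0.3387; -0.1988]  nu=[-3.2124]  x^+=[-0.4890, -0.8354]  P^+=[0.2446 0.1720; 0.1720 1.1125]
step 3: x^-=[-0.3482, -0.7480]  P^-=[0.2475 0.0558; 0.0558 1.1212]  S=[0.8843]  K=[0.2635; -0.2665]  nu=[-0.4463]  x^+=[-0.4658, -0.6290]  P^+=[0.1861 0.1179; 0.1179 1.0583]

innov = [-0.4463]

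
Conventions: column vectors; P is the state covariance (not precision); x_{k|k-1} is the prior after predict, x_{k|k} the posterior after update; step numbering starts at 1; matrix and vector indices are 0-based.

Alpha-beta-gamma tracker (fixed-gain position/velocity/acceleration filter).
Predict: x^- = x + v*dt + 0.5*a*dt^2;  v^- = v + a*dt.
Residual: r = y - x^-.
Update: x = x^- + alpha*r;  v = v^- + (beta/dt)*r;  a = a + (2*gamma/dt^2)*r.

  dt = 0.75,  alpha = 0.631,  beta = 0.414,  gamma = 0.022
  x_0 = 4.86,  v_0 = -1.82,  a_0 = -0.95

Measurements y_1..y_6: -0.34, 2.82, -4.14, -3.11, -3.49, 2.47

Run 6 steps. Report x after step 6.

x_post = -0.7827

step 1: x_pred=3.2278  r=-3.5678  x^+=0.9765  v^+=-4.5019  a^+=-1.2291
step 2: x_pred=-2.7456  r=5.5656  x^+=0.7663  v^+=-2.3515  a^+=-0.7937
step 3: x_pred=-1.2206  r=-2.9194  x^+=-3.0627  v^+=-4.5583  a^+=-1.0221
step 4: x_pred=-6.7690  r=3.6590  x^+=-4.4602  v^+=-3.3052  a^+=-0.7359
step 5: x_pred=-7.1460  r=3.6560  x^+=-4.8391  v^+=-1.8390  a^+=-0.4499
step 6: x_pred=-6.3448  r=8.8148  x^+=-0.7827  v^+=2.6894  a^+=0.2396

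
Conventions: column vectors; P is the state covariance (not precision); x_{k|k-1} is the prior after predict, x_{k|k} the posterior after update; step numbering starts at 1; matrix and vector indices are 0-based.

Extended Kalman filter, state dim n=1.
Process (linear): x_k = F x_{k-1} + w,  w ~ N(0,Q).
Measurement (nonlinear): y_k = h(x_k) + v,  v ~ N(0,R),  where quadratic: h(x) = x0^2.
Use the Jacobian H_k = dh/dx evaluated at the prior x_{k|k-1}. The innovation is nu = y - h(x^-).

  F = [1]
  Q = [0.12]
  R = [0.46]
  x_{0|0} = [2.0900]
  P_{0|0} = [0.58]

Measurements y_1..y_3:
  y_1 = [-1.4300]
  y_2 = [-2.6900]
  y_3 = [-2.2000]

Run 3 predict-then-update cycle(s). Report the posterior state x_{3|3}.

step 1: x^-=[2.0900]  P^-=[0.7000]  H_jac=[4.1800]  S=[12.6907]  K=[0.2306]  nu=[-5.7981]  x^+=[0.7532]  P^+=[0.0254]
step 2: x^-=[0.7532]  P^-=[0.1454]  H_jac=[1.5063]  S=[0.7899]  K=[0.2772]  nu=[-3.2573]  x^+=[-0.1499]  P^+=[0.0847]
step 3: x^-=[-0.1499]  P^-=[0.2047]  H_jac=[-0.2997]  S=[0.4784]  K=[-0.1282]  nu=[-2.2225]  x^+=[0.1351]  P^+=[0.1968]

x_post = [0.1351]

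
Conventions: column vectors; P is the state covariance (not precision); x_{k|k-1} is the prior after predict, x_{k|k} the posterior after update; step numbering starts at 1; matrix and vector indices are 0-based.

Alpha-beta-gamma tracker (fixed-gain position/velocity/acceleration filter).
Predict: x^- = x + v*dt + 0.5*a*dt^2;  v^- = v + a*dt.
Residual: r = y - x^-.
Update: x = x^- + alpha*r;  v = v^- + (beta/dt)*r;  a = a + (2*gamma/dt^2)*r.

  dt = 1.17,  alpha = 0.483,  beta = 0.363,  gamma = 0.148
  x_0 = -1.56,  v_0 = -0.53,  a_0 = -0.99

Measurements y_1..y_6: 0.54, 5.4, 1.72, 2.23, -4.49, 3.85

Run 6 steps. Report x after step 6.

x_post = 0.8187

step 1: x_pred=-2.8577  r=3.3977  x^+=-1.2166  v^+=-0.6341  a^+=-0.2553
step 2: x_pred=-2.1333  r=7.5333  x^+=1.5053  v^+=1.4044  a^+=1.3736
step 3: x_pred=4.0886  r=-2.3686  x^+=2.9446  v^+=2.2767  a^+=0.8615
step 4: x_pred=6.1979  r=-3.9679  x^+=4.2814  v^+=2.0535  a^+=0.0035
step 5: x_pred=6.6864  r=-11.1764  x^+=1.2882  v^+=-1.4100  a^+=-2.4132
step 6: x_pred=-2.0132  r=5.8632  x^+=0.8187  v^+=-2.4144  a^+=-1.1454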